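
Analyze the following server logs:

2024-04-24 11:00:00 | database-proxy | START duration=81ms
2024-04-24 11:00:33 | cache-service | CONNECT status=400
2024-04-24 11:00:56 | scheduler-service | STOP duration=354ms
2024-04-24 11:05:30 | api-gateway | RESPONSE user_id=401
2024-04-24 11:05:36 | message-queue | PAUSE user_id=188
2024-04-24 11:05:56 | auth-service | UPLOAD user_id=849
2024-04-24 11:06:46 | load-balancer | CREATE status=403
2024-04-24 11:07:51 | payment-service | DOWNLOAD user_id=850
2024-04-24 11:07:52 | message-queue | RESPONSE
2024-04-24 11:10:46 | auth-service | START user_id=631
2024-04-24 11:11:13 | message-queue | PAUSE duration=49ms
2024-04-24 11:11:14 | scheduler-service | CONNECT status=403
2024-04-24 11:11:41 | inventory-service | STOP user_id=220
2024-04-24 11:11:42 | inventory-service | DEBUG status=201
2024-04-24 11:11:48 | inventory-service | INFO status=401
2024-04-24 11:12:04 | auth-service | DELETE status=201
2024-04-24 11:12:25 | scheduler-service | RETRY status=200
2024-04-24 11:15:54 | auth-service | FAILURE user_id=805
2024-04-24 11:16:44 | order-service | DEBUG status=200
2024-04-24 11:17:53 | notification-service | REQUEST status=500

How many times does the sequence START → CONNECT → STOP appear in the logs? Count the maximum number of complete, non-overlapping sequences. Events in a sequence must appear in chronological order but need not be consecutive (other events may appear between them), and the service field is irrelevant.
2

To count sequences:

1. Look for pattern: START → CONNECT → STOP
2. Greedily scan the log in chronological order, matching each sequence element in turn (ignoring service)
3. Each time the full pattern completes, increment the count and restart matching from the next event
4. Complete non-overlapping sequences found: 2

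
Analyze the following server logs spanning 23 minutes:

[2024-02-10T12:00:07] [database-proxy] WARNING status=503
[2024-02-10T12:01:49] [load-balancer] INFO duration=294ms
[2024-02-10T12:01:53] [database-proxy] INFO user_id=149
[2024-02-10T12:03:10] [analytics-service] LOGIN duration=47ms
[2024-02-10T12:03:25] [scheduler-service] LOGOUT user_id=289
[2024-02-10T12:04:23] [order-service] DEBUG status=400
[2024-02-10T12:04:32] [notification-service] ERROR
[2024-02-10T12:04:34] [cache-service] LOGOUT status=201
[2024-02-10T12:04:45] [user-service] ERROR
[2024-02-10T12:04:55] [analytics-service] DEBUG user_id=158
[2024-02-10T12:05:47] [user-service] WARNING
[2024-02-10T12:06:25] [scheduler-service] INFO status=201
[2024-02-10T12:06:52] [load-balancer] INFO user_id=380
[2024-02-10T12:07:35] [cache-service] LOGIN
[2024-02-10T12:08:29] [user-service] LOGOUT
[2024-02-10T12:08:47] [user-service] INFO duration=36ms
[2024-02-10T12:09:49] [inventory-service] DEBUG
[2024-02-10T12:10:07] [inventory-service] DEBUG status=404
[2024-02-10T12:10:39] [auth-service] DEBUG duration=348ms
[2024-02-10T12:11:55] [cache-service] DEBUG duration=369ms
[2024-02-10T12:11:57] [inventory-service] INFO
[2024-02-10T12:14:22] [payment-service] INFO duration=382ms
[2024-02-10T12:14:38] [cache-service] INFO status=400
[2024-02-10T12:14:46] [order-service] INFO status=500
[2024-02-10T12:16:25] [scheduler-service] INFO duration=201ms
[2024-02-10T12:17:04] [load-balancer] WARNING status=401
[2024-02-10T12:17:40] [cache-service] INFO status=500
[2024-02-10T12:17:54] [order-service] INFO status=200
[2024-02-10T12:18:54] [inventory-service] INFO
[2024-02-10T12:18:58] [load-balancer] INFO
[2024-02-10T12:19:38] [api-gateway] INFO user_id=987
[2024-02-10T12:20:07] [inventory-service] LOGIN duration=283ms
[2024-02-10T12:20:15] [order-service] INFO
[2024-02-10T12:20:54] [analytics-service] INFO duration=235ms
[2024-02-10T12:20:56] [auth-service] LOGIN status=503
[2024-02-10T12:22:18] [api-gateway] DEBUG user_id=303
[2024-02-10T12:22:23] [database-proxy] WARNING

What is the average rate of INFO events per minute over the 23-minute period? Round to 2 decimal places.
0.74

To calculate the rate:

1. Count total INFO events: 17
2. Total time period: 23 minutes
3. Rate = 17 / 23 = 0.74 events per minute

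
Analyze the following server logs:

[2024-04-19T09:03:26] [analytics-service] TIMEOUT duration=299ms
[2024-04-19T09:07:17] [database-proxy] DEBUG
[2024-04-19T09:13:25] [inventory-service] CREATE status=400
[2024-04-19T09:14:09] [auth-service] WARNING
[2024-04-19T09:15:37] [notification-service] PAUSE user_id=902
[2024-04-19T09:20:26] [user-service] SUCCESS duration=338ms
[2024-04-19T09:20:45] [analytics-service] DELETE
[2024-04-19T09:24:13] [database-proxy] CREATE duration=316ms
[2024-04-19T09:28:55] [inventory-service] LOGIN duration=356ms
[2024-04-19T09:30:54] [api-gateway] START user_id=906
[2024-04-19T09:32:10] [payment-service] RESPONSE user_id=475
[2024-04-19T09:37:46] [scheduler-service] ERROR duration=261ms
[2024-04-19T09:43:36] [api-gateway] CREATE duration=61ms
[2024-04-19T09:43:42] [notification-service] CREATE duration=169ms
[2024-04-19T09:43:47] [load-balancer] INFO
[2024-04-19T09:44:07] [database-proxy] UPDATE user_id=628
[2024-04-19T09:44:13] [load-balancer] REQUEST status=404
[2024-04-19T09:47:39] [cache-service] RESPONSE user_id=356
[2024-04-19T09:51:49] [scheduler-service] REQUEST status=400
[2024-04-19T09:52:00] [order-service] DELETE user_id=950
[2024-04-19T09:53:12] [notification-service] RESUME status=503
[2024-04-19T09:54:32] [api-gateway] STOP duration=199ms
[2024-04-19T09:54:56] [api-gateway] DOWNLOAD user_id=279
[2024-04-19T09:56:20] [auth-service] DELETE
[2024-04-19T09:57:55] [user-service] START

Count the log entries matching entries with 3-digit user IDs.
7

To find matching entries:

1. Pattern to match: entries with 3-digit user IDs
2. Scan each log entry for the pattern
3. Count matches: 7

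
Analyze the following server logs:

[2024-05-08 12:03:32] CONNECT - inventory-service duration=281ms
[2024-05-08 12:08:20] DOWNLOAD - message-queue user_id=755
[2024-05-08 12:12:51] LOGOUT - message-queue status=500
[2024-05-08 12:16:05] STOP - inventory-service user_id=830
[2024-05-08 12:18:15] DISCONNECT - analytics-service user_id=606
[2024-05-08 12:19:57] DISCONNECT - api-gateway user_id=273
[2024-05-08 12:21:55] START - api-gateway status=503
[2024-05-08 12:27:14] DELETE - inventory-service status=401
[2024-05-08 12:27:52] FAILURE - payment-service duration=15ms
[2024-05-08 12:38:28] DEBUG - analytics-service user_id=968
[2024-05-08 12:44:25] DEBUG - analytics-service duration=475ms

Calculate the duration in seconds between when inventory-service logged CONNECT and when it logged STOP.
753

To find the time between events:

1. Locate the first CONNECT event for inventory-service: 2024-05-08 12:03:32
2. Locate the first STOP event for inventory-service: 2024-05-08 12:16:05
3. Calculate the difference: 2024-05-08 12:16:05 - 2024-05-08 12:03:32 = 753 seconds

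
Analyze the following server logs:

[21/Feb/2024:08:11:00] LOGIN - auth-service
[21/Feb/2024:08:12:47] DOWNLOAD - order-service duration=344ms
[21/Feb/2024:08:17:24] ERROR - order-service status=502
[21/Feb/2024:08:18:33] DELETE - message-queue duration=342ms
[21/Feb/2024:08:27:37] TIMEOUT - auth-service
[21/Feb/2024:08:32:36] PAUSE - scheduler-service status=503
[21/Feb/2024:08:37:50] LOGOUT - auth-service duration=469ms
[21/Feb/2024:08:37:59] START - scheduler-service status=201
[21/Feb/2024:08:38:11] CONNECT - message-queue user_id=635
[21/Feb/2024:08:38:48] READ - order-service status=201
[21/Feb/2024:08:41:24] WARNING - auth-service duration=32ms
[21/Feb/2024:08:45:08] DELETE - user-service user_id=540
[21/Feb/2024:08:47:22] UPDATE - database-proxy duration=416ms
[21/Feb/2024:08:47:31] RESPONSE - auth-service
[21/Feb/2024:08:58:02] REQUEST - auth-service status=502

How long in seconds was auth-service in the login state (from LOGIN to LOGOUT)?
1610

To calculate state duration:

1. Find LOGIN event for auth-service: 21/Feb/2024:08:11:00
2. Find LOGOUT event for auth-service: 21/Feb/2024:08:37:50
3. Calculate duration: 21/Feb/2024:08:37:50 - 21/Feb/2024:08:11:00 = 1610 seconds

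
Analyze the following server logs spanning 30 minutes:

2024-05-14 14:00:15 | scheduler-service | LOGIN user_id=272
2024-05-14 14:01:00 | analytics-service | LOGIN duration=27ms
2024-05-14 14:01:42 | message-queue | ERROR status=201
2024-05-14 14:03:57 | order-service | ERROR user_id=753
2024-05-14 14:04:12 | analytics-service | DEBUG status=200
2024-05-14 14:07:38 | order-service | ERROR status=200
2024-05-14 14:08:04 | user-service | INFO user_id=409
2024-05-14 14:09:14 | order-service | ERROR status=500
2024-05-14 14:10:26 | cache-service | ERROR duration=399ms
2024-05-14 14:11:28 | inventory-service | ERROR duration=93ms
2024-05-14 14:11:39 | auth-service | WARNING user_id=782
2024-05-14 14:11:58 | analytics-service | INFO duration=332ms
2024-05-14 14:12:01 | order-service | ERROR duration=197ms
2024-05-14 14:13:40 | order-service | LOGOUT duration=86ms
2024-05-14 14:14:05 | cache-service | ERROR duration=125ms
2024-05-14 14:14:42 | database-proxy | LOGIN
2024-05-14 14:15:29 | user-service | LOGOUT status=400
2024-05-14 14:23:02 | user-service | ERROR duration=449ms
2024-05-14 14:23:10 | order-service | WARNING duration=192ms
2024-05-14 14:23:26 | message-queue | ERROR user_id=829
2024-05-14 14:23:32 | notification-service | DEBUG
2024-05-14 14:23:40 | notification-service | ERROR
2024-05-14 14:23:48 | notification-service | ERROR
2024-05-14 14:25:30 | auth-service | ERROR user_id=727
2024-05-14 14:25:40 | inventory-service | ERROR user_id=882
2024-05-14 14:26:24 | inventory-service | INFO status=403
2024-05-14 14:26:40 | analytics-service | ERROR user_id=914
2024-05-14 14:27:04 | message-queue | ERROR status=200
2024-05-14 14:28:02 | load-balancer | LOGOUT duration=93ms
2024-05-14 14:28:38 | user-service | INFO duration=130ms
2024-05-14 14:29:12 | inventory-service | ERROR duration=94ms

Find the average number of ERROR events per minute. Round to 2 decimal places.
0.57

To calculate the rate:

1. Count total ERROR events: 17
2. Total time period: 30 minutes
3. Rate = 17 / 30 = 0.57 events per minute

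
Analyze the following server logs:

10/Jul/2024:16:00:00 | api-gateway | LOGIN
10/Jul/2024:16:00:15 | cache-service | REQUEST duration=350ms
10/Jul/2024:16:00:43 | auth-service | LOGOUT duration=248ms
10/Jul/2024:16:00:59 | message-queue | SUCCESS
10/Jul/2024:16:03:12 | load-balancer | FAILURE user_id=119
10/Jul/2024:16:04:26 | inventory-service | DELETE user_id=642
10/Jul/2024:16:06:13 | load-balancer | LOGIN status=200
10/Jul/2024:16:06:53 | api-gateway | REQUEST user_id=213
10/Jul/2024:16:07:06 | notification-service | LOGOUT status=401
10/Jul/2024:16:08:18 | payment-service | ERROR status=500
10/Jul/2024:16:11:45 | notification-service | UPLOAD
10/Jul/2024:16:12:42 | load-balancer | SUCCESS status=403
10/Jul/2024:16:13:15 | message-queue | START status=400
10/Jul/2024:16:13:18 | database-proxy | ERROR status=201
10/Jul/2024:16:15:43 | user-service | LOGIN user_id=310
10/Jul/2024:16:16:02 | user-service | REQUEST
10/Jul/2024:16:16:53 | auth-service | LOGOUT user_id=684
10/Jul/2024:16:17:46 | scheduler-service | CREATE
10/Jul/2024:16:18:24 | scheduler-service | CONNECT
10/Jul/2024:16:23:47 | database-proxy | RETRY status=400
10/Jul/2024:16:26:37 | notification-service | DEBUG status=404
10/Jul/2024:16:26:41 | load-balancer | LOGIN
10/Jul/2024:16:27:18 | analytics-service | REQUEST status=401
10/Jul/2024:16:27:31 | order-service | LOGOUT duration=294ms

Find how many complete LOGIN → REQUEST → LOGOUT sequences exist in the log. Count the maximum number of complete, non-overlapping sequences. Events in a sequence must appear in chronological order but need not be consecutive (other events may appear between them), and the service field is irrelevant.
4

To count sequences:

1. Look for pattern: LOGIN → REQUEST → LOGOUT
2. Greedily scan the log in chronological order, matching each sequence element in turn (ignoring service)
3. Each time the full pattern completes, increment the count and restart matching from the next event
4. Complete non-overlapping sequences found: 4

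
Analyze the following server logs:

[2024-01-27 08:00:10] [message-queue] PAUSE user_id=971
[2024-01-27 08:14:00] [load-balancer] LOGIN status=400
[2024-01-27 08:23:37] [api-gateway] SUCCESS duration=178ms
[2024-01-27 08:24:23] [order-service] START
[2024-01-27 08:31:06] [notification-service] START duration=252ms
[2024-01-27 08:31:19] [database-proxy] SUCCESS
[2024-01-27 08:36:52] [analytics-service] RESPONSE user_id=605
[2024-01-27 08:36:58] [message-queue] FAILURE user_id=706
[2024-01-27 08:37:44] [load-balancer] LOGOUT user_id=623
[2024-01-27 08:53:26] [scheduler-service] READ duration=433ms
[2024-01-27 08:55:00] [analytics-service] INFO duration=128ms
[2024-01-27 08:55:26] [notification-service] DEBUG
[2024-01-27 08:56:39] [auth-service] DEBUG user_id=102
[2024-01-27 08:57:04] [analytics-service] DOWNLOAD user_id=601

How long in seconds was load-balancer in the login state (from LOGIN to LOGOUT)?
1424

To calculate state duration:

1. Find LOGIN event for load-balancer: 2024-01-27 08:14:00
2. Find LOGOUT event for load-balancer: 2024-01-27 08:37:44
3. Calculate duration: 2024-01-27 08:37:44 - 2024-01-27 08:14:00 = 1424 seconds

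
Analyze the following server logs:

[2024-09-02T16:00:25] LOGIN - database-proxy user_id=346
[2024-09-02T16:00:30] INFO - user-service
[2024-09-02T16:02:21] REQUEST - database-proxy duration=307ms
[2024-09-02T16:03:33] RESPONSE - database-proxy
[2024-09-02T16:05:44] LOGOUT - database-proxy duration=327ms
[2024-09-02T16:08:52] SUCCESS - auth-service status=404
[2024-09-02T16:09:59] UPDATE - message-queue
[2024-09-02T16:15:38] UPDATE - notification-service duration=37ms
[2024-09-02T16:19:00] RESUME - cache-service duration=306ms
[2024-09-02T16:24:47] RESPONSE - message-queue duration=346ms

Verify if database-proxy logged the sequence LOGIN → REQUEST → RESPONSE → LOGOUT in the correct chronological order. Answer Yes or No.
Yes

To verify sequence order:

1. Find all events in sequence LOGIN → REQUEST → RESPONSE → LOGOUT for database-proxy
2. Extract their timestamps
3. Check if timestamps are in ascending order
4. Result: Yes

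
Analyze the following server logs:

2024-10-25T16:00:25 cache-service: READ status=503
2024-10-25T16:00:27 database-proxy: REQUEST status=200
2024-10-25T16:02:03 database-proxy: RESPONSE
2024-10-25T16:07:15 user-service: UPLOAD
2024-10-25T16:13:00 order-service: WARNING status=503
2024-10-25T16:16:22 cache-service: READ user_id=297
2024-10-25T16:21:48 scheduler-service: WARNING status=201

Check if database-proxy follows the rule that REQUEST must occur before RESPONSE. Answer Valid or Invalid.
Valid

To validate ordering:

1. Required order: REQUEST → RESPONSE
2. Rule: REQUEST must occur before RESPONSE
3. Check actual order of events for database-proxy
4. Result: Valid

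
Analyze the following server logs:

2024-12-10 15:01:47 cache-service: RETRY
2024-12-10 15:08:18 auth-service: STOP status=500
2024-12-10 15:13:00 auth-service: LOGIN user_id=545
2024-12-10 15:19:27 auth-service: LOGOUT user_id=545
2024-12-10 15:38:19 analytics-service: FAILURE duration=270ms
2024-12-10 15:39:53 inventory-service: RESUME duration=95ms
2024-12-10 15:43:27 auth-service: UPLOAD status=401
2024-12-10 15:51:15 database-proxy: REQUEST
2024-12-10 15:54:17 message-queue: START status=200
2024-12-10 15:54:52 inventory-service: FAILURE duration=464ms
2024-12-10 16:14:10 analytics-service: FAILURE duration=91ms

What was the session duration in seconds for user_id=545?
387

To calculate session duration:

1. Find LOGIN event for user_id=545: 2024-12-10 15:13:00
2. Find LOGOUT event for user_id=545: 2024-12-10 15:19:27
3. Session duration: 2024-12-10 15:19:27 - 2024-12-10 15:13:00 = 387 seconds (6 minutes)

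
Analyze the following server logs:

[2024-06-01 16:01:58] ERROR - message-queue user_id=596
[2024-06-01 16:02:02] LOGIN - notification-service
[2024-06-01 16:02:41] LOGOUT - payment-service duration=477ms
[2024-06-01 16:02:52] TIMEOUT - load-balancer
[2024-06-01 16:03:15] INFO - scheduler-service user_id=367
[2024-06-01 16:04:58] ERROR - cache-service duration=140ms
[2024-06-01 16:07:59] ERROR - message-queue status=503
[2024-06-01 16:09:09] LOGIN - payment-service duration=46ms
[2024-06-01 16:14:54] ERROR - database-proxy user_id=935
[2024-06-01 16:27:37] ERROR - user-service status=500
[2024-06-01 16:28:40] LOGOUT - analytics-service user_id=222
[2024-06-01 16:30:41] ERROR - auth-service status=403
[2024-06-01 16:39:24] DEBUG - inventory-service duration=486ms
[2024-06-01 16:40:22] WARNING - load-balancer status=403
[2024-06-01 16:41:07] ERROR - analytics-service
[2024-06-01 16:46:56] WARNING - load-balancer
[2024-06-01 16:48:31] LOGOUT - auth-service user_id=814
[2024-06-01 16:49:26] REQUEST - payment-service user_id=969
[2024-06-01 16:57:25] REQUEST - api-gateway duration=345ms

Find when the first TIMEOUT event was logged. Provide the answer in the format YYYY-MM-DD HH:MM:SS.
2024-06-01 16:02:52

To find the first event:

1. Filter for all TIMEOUT events
2. Sort by timestamp
3. Select the first one
4. Timestamp: 2024-06-01 16:02:52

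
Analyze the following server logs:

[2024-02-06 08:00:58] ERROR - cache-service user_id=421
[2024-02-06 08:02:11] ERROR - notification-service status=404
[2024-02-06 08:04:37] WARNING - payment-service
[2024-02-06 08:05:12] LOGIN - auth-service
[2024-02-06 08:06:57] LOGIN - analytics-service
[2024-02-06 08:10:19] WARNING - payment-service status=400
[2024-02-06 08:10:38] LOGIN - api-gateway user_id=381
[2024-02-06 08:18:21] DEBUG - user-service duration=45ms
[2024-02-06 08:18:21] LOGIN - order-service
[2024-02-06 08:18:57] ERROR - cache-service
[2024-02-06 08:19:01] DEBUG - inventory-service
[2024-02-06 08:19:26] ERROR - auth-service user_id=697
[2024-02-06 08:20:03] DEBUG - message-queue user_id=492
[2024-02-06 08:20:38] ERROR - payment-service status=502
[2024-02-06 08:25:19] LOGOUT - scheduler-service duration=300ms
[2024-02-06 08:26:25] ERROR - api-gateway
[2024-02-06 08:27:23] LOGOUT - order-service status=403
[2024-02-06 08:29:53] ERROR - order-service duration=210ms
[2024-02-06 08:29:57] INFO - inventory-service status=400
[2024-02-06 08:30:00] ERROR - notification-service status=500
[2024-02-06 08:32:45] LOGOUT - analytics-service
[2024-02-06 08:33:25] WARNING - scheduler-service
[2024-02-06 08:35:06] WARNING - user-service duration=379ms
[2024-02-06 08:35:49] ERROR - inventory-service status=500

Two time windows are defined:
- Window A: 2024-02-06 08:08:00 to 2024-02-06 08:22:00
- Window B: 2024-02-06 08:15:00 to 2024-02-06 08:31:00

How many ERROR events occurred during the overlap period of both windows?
3

To find overlap events:

1. Window A: 2024-02-06 08:08:00 to 2024-02-06 08:22:00
2. Window B: 2024-02-06 08:15:00 to 2024-02-06 08:31:00
3. Overlap period: 2024-02-06 08:15:00 to 2024-02-06 08:22:00
4. Count ERROR events in overlap: 3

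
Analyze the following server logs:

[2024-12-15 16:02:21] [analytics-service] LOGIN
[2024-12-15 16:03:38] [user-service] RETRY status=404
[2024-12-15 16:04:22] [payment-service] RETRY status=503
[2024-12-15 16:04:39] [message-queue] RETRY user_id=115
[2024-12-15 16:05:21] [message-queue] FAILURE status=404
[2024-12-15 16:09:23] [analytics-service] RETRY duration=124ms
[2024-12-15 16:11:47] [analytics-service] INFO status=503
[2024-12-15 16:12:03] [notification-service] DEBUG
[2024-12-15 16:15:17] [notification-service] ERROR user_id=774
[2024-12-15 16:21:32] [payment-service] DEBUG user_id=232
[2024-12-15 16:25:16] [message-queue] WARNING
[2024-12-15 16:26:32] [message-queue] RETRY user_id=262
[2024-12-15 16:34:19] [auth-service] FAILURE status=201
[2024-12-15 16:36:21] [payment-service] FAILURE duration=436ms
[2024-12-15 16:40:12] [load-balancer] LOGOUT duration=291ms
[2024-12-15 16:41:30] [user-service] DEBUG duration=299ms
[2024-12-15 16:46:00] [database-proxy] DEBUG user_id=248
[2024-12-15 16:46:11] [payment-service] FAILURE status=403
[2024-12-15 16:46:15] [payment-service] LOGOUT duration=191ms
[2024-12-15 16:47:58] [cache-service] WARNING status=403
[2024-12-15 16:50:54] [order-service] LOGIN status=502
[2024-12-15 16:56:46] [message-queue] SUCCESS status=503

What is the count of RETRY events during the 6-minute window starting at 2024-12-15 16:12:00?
0

To count events in the time window:

1. Window boundaries: 2024-12-15 16:12:00 to 2024-12-15 16:18:00
2. Filter for RETRY events within this window
3. Count matching events: 0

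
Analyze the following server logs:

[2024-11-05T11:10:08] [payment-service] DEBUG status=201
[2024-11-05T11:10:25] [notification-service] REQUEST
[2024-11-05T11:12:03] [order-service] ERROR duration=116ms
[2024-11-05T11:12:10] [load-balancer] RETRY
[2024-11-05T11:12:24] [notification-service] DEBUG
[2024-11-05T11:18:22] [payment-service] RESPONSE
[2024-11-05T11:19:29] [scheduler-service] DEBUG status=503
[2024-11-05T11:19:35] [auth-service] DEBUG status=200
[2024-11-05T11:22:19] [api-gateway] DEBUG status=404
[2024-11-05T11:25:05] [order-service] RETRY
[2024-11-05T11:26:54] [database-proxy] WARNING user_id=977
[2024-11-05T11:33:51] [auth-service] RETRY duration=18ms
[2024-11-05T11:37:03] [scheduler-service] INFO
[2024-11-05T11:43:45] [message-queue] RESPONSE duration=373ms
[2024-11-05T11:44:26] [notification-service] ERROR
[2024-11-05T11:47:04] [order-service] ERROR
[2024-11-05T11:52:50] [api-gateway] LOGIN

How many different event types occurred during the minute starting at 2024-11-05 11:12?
3

To count unique event types:

1. Filter events in the minute starting at 2024-11-05 11:12
2. Extract event types from matching entries
3. Count unique types: 3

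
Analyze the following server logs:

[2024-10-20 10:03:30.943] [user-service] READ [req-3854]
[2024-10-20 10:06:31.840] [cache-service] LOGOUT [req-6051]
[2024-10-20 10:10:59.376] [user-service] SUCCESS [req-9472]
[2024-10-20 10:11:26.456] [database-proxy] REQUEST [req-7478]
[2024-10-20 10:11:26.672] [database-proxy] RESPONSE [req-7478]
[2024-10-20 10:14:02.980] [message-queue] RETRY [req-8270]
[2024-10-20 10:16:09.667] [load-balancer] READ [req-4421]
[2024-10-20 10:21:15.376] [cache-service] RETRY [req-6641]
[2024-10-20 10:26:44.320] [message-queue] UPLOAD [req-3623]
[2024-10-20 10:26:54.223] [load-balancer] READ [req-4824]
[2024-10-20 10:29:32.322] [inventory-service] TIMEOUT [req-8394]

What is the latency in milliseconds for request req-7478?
216

To calculate latency:

1. Find REQUEST with id req-7478: 2024-10-20 10:11:26.456
2. Find RESPONSE with id req-7478: 2024-10-20 10:11:26.672
3. Latency: 2024-10-20 10:11:26.672 - 2024-10-20 10:11:26.456 = 216ms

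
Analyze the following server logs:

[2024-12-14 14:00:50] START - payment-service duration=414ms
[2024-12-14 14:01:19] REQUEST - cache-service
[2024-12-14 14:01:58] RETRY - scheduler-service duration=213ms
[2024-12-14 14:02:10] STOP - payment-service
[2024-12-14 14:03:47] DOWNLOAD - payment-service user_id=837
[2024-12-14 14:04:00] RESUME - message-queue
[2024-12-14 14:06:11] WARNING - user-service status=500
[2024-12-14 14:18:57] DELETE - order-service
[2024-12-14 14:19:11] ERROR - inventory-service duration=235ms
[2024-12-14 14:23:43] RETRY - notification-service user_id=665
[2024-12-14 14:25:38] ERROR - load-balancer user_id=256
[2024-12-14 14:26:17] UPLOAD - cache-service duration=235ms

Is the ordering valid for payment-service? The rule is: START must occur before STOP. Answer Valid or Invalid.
Valid

To validate ordering:

1. Required order: START → STOP
2. Rule: START must occur before STOP
3. Check actual order of events for payment-service
4. Result: Valid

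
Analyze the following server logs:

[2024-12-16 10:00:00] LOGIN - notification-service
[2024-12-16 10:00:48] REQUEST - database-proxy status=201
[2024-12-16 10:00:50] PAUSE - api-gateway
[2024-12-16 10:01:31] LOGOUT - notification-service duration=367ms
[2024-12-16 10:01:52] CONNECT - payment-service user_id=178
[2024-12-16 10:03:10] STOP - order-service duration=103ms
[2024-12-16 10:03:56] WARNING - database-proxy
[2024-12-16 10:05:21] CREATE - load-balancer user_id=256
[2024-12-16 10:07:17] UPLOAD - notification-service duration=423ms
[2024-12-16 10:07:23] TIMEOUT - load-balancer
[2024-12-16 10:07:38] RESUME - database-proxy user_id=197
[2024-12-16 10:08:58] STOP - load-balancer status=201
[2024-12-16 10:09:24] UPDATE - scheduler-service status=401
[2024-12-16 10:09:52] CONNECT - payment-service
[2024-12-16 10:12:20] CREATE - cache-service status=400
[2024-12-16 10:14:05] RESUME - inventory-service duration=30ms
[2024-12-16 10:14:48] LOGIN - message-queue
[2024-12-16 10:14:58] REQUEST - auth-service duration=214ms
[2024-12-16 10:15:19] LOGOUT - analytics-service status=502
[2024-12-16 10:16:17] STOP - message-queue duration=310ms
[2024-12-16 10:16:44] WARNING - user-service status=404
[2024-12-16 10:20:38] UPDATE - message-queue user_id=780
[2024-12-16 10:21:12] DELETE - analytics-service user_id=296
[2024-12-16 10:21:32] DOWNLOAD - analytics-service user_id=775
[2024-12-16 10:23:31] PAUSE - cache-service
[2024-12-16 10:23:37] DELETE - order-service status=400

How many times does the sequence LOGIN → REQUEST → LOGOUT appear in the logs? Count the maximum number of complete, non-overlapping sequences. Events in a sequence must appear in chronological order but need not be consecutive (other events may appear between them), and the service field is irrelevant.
2

To count sequences:

1. Look for pattern: LOGIN → REQUEST → LOGOUT
2. Greedily scan the log in chronological order, matching each sequence element in turn (ignoring service)
3. Each time the full pattern completes, increment the count and restart matching from the next event
4. Complete non-overlapping sequences found: 2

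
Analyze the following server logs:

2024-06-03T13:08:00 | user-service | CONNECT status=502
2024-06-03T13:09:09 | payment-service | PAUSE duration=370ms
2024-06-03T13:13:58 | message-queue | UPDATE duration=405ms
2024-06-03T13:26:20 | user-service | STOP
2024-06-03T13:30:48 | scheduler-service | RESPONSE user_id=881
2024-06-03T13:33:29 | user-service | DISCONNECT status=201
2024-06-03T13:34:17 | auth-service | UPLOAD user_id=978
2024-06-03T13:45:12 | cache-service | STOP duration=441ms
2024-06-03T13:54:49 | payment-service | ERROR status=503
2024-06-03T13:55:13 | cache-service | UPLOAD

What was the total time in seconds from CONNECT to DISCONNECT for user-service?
1529

To calculate state duration:

1. Find CONNECT event for user-service: 2024-06-03T13:08:00
2. Find DISCONNECT event for user-service: 2024-06-03T13:33:29
3. Calculate duration: 2024-06-03T13:33:29 - 2024-06-03T13:08:00 = 1529 seconds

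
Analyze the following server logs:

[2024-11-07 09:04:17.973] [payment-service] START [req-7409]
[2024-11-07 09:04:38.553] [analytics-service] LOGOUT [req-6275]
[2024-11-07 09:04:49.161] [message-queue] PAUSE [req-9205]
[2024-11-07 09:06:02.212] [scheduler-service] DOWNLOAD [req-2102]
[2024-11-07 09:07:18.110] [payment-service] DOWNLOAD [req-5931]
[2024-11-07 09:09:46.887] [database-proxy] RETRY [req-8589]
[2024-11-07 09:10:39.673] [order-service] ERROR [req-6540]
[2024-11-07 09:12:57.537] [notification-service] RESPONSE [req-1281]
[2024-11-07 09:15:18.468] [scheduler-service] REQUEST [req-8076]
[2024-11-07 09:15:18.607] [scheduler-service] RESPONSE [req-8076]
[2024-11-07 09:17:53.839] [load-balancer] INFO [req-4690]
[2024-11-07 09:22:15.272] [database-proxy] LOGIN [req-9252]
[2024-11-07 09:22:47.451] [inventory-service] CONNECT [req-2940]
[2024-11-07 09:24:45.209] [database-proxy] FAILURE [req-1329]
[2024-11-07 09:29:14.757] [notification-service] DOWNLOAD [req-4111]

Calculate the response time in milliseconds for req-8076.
139

To calculate latency:

1. Find REQUEST with id req-8076: 2024-11-07 09:15:18.468
2. Find RESPONSE with id req-8076: 2024-11-07 09:15:18.607
3. Latency: 2024-11-07 09:15:18.607 - 2024-11-07 09:15:18.468 = 139ms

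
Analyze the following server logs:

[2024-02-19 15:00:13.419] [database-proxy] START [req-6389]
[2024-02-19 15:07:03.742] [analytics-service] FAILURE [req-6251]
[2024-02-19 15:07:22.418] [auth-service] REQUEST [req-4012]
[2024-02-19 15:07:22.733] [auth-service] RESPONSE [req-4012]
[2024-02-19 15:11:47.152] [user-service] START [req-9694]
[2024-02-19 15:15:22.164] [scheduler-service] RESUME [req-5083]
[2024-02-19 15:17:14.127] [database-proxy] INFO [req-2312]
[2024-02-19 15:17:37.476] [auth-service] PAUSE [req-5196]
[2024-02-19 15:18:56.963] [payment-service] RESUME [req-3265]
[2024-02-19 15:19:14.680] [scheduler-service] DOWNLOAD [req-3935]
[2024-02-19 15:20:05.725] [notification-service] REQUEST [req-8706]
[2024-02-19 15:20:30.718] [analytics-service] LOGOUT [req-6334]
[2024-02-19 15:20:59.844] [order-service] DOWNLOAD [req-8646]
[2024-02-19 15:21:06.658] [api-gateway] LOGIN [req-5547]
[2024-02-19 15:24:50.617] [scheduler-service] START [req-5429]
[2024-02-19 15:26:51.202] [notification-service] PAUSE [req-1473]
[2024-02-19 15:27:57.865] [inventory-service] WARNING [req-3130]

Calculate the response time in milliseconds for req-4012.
315

To calculate latency:

1. Find REQUEST with id req-4012: 2024-02-19 15:07:22.418
2. Find RESPONSE with id req-4012: 2024-02-19 15:07:22.733
3. Latency: 2024-02-19 15:07:22.733 - 2024-02-19 15:07:22.418 = 315ms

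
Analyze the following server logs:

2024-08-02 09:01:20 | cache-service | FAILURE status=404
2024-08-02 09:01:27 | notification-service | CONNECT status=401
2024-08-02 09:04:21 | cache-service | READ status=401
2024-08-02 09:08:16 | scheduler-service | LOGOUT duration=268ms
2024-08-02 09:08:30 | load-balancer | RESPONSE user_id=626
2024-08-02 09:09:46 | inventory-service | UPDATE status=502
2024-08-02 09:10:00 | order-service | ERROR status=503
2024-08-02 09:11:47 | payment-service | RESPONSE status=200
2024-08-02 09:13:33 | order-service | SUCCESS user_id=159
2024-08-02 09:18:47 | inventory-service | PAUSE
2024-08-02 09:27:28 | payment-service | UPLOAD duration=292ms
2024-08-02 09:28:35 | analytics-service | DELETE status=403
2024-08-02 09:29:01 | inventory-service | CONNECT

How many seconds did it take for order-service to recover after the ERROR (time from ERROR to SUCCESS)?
213

To calculate recovery time:

1. Find ERROR event for order-service: 2024-08-02 09:10:00
2. Find next SUCCESS event for order-service: 2024-08-02 09:13:33
3. Recovery time: 2024-08-02 09:13:33 - 2024-08-02 09:10:00 = 213 seconds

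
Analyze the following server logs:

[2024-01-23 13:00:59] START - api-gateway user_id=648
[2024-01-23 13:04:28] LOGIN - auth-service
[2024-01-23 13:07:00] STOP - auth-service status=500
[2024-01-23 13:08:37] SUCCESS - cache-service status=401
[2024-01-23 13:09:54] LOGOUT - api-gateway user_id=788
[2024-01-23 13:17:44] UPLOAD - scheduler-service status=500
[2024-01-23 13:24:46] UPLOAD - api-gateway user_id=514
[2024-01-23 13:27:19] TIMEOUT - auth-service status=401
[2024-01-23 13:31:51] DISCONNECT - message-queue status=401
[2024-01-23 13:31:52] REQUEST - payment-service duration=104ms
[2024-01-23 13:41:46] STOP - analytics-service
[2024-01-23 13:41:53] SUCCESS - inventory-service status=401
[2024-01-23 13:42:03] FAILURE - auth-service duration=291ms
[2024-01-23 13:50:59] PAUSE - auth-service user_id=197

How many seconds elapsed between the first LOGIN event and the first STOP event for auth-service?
152

To find the time between events:

1. Locate the first LOGIN event for auth-service: 2024-01-23 13:04:28
2. Locate the first STOP event for auth-service: 2024-01-23 13:07:00
3. Calculate the difference: 2024-01-23 13:07:00 - 2024-01-23 13:04:28 = 152 seconds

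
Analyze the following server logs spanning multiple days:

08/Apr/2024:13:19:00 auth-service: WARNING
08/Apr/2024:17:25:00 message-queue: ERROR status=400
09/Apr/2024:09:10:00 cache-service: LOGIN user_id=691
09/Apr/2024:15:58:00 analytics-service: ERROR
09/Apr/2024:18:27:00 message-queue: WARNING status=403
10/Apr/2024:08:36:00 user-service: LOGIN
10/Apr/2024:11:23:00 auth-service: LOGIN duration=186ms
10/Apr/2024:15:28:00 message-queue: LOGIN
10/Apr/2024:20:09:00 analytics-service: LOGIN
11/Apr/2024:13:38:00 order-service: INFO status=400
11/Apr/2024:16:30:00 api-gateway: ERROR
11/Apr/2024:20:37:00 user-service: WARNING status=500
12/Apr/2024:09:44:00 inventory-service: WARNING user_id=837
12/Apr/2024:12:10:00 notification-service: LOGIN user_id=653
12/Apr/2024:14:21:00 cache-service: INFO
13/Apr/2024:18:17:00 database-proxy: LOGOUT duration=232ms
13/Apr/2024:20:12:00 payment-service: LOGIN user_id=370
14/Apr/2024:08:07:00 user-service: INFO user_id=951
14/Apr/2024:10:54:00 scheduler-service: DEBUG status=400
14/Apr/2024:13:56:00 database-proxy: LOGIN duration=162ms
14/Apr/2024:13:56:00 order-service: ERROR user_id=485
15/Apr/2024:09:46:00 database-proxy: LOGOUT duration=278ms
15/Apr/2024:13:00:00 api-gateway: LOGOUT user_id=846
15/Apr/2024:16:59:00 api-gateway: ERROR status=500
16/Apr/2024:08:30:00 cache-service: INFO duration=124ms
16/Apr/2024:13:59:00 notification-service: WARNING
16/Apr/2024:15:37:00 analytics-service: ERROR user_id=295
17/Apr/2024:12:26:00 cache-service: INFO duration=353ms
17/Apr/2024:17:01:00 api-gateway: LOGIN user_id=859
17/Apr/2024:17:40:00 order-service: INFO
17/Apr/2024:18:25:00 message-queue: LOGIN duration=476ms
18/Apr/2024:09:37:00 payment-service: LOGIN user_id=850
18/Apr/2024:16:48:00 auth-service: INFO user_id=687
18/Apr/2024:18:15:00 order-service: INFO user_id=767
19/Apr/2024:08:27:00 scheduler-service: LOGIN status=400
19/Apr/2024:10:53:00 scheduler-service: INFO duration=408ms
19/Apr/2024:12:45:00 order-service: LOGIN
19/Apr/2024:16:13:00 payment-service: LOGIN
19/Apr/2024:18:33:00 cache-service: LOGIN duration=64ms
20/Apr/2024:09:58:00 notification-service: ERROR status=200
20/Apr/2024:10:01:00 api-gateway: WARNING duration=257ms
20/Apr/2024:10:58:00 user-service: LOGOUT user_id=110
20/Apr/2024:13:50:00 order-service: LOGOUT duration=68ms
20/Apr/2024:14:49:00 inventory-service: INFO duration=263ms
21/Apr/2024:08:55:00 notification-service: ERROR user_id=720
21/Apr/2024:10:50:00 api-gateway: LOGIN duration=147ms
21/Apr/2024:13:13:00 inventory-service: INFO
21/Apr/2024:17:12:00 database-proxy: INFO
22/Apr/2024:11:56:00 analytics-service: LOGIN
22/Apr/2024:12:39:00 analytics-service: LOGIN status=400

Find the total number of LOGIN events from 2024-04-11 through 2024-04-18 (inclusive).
6

To filter by date range:

1. Date range: 2024-04-11 through 2024-04-18, both dates inclusive
2. Filter for LOGIN events whose date falls in this range
3. Count matching events: 6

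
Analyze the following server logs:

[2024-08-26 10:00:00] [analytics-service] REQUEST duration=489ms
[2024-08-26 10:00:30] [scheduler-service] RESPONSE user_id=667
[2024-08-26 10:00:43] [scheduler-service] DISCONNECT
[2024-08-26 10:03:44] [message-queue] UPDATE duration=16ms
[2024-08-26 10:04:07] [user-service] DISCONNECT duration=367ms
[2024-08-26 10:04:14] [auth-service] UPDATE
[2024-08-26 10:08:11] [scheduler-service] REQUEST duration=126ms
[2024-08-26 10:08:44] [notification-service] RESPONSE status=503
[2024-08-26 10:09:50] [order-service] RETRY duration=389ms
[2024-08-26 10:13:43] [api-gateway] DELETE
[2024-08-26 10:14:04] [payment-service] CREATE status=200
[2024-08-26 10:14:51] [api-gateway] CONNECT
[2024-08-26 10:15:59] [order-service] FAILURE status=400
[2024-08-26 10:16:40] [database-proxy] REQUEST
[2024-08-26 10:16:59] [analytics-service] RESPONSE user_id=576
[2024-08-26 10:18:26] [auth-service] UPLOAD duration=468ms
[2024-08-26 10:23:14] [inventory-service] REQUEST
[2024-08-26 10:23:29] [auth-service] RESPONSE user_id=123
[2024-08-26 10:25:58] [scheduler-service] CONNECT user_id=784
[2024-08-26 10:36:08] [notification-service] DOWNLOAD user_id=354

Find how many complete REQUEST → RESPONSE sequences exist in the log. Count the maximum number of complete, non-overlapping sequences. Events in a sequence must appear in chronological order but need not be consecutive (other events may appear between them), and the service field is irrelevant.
4

To count sequences:

1. Look for pattern: REQUEST → RESPONSE
2. Greedily scan the log in chronological order, matching each sequence element in turn (ignoring service)
3. Each time the full pattern completes, increment the count and restart matching from the next event
4. Complete non-overlapping sequences found: 4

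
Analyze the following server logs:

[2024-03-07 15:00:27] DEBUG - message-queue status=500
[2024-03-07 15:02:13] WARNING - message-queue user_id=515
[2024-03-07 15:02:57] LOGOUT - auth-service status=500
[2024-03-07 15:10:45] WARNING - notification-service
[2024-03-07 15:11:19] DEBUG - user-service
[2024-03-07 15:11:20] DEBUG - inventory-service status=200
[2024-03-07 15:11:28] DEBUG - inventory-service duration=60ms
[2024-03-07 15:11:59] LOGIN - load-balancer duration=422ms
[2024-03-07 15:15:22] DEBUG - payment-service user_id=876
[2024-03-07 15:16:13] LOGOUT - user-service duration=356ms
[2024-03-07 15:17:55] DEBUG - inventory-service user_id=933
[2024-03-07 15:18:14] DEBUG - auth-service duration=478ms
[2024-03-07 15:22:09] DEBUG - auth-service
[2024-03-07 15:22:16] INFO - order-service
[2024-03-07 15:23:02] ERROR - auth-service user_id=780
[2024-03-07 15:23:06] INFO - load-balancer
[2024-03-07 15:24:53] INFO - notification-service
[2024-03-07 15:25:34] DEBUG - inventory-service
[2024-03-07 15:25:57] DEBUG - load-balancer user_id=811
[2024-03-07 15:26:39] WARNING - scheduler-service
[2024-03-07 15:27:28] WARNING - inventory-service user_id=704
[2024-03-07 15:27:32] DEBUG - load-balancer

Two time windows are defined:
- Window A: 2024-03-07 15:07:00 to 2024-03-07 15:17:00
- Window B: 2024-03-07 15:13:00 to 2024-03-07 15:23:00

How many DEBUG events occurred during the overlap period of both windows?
1

To find overlap events:

1. Window A: 2024-03-07 15:07:00 to 2024-03-07 15:17:00
2. Window B: 2024-03-07 15:13:00 to 2024-03-07 15:23:00
3. Overlap period: 2024-03-07 15:13:00 to 2024-03-07 15:17:00
4. Count DEBUG events in overlap: 1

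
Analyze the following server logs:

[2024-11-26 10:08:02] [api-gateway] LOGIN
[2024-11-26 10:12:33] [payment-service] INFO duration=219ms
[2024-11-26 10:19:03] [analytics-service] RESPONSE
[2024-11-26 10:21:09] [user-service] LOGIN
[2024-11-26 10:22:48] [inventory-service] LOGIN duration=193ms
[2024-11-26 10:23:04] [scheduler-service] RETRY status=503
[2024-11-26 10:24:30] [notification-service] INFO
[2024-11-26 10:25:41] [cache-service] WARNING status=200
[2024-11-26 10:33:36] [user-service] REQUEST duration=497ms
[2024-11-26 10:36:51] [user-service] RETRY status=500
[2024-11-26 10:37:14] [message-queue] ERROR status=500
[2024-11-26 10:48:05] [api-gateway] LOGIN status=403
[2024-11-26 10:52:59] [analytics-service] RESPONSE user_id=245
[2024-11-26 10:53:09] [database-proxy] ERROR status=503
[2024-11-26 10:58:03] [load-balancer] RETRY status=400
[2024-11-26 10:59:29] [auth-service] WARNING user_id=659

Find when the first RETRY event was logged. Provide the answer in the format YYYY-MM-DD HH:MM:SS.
2024-11-26 10:23:04

To find the first event:

1. Filter for all RETRY events
2. Sort by timestamp
3. Select the first one
4. Timestamp: 2024-11-26 10:23:04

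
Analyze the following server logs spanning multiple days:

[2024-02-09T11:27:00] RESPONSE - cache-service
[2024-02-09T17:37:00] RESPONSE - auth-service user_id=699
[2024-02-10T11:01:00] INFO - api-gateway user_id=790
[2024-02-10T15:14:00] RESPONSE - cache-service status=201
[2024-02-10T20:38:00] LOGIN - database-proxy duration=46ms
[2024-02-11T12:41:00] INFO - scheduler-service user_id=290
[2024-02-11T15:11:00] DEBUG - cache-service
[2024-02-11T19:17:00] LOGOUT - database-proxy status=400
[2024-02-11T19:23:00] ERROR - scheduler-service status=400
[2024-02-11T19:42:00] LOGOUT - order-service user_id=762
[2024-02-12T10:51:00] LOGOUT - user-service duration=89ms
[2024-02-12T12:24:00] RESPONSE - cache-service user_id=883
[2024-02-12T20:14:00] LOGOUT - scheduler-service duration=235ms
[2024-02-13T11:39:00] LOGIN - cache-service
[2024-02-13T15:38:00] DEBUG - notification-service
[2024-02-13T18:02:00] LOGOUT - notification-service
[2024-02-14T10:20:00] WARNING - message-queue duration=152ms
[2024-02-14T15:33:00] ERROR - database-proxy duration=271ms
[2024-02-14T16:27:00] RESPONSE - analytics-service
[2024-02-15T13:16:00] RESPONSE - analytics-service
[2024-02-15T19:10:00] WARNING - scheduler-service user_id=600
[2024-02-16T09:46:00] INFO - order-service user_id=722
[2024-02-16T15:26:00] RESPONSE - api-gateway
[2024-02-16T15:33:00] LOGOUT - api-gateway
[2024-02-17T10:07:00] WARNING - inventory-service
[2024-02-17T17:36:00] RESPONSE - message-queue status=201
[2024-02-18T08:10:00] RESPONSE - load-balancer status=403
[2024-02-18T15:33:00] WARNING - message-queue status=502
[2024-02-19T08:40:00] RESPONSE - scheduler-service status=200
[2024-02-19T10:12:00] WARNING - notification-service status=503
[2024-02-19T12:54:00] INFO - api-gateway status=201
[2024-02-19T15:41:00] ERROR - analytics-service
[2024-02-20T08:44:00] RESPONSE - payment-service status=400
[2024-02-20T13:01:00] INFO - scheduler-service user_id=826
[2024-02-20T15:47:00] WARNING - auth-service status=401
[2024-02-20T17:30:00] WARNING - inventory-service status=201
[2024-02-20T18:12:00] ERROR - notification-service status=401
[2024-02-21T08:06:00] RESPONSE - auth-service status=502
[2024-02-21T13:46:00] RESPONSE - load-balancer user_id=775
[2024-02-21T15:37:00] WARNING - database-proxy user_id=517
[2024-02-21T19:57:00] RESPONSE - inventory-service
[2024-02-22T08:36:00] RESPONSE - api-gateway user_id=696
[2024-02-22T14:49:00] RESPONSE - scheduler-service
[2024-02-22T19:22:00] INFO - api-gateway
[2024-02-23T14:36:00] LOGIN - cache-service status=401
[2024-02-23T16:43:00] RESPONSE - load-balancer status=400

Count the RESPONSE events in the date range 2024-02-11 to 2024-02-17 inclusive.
5

To filter by date range:

1. Date range: 2024-02-11 through 2024-02-17, both dates inclusive
2. Filter for RESPONSE events whose date falls in this range
3. Count matching events: 5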